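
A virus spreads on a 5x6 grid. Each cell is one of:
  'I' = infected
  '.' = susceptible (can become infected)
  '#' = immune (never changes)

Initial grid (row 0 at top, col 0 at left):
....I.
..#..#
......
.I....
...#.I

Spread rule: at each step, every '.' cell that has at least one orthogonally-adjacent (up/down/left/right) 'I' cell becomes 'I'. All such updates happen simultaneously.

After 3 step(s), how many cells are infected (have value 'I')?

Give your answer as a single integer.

Step 0 (initial): 3 infected
Step 1: +9 new -> 12 infected
Step 2: +11 new -> 23 infected
Step 3: +3 new -> 26 infected

Answer: 26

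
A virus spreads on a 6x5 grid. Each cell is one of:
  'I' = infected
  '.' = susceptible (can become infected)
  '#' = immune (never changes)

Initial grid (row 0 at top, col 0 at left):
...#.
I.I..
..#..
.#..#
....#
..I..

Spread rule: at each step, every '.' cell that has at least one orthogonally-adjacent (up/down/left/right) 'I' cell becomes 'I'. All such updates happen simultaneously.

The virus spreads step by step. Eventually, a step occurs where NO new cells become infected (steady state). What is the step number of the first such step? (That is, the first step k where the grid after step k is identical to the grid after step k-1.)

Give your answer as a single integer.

Answer: 4

Derivation:
Step 0 (initial): 3 infected
Step 1: +8 new -> 11 infected
Step 2: +10 new -> 21 infected
Step 3: +4 new -> 25 infected
Step 4: +0 new -> 25 infected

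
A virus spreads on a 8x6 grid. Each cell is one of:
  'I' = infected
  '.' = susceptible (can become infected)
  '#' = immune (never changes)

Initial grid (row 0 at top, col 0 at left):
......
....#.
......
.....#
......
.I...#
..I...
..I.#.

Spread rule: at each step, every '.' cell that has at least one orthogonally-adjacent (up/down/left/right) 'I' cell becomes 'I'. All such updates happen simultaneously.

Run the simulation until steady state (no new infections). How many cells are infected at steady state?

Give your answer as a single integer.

Answer: 44

Derivation:
Step 0 (initial): 3 infected
Step 1: +7 new -> 10 infected
Step 2: +7 new -> 17 infected
Step 3: +6 new -> 23 infected
Step 4: +6 new -> 29 infected
Step 5: +6 new -> 35 infected
Step 6: +4 new -> 39 infected
Step 7: +2 new -> 41 infected
Step 8: +2 new -> 43 infected
Step 9: +1 new -> 44 infected
Step 10: +0 new -> 44 infected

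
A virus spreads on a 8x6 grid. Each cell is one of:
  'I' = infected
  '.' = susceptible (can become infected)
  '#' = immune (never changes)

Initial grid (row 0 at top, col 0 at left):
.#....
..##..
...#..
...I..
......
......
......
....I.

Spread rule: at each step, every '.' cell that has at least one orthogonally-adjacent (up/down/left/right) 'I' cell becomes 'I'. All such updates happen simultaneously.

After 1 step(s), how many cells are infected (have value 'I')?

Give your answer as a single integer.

Answer: 8

Derivation:
Step 0 (initial): 2 infected
Step 1: +6 new -> 8 infected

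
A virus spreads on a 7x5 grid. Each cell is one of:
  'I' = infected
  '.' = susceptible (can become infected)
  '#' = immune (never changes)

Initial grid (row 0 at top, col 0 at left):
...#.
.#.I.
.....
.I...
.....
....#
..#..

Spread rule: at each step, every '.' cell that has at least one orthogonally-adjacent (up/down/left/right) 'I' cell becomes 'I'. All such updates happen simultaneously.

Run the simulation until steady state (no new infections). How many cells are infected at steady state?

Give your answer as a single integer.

Step 0 (initial): 2 infected
Step 1: +7 new -> 9 infected
Step 2: +9 new -> 18 infected
Step 3: +7 new -> 25 infected
Step 4: +4 new -> 29 infected
Step 5: +1 new -> 30 infected
Step 6: +1 new -> 31 infected
Step 7: +0 new -> 31 infected

Answer: 31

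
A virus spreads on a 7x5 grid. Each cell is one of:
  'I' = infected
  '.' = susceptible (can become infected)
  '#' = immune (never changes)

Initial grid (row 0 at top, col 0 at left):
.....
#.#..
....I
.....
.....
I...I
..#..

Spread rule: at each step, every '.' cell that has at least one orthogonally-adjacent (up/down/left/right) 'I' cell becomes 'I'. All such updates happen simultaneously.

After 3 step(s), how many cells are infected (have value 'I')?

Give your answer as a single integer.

Step 0 (initial): 3 infected
Step 1: +9 new -> 12 infected
Step 2: +10 new -> 22 infected
Step 3: +6 new -> 28 infected

Answer: 28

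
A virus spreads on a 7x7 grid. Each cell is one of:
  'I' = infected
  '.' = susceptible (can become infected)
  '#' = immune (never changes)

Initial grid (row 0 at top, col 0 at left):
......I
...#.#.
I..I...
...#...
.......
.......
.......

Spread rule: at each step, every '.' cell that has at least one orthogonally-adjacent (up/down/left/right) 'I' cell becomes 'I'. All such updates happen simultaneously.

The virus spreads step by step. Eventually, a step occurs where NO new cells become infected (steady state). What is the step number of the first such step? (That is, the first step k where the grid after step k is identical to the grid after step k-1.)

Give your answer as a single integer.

Answer: 7

Derivation:
Step 0 (initial): 3 infected
Step 1: +7 new -> 10 infected
Step 2: +11 new -> 21 infected
Step 3: +9 new -> 30 infected
Step 4: +7 new -> 37 infected
Step 5: +6 new -> 43 infected
Step 6: +3 new -> 46 infected
Step 7: +0 new -> 46 infected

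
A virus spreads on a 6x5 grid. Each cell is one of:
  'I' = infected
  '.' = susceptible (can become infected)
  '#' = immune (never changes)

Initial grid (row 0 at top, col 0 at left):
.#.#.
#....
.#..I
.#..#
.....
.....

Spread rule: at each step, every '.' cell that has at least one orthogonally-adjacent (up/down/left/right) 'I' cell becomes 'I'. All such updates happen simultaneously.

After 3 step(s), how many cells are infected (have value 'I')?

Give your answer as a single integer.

Answer: 10

Derivation:
Step 0 (initial): 1 infected
Step 1: +2 new -> 3 infected
Step 2: +4 new -> 7 infected
Step 3: +3 new -> 10 infected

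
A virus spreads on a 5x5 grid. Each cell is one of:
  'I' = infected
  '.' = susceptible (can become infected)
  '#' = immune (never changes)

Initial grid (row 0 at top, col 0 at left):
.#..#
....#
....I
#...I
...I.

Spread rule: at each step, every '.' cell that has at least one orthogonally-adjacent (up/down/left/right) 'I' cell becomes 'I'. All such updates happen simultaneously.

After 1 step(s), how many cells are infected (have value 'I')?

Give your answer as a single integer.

Step 0 (initial): 3 infected
Step 1: +4 new -> 7 infected

Answer: 7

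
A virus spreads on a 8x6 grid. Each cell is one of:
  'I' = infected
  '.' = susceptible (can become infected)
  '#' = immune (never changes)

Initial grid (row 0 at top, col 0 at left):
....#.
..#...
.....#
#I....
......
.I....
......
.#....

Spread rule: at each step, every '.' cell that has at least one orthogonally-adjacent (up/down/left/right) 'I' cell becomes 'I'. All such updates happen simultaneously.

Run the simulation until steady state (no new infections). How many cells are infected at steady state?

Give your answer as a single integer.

Answer: 43

Derivation:
Step 0 (initial): 2 infected
Step 1: +6 new -> 8 infected
Step 2: +9 new -> 17 infected
Step 3: +9 new -> 26 infected
Step 4: +9 new -> 35 infected
Step 5: +5 new -> 40 infected
Step 6: +2 new -> 42 infected
Step 7: +1 new -> 43 infected
Step 8: +0 new -> 43 infected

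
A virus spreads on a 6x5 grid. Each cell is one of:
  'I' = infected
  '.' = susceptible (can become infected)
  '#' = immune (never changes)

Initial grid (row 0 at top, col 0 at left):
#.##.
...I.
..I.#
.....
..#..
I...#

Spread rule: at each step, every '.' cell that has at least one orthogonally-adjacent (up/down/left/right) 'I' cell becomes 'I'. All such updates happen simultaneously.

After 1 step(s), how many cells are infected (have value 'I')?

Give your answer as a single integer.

Answer: 10

Derivation:
Step 0 (initial): 3 infected
Step 1: +7 new -> 10 infected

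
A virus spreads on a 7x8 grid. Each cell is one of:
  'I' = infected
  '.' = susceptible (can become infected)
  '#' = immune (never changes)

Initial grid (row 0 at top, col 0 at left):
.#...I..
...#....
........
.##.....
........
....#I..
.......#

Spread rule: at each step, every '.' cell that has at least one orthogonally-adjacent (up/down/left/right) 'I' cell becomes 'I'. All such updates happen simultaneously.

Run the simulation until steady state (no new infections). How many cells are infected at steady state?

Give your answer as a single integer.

Answer: 50

Derivation:
Step 0 (initial): 2 infected
Step 1: +6 new -> 8 infected
Step 2: +11 new -> 19 infected
Step 3: +9 new -> 28 infected
Step 4: +8 new -> 36 infected
Step 5: +5 new -> 41 infected
Step 6: +5 new -> 46 infected
Step 7: +4 new -> 50 infected
Step 8: +0 new -> 50 infected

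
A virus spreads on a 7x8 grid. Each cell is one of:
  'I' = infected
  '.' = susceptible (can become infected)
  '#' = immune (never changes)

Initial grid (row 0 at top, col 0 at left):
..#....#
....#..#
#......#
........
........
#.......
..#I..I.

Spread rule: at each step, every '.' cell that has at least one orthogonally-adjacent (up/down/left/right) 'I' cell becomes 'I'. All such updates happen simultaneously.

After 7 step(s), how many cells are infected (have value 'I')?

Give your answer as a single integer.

Step 0 (initial): 2 infected
Step 1: +5 new -> 7 infected
Step 2: +6 new -> 13 infected
Step 3: +7 new -> 20 infected
Step 4: +8 new -> 28 infected
Step 5: +8 new -> 36 infected
Step 6: +6 new -> 42 infected
Step 7: +3 new -> 45 infected

Answer: 45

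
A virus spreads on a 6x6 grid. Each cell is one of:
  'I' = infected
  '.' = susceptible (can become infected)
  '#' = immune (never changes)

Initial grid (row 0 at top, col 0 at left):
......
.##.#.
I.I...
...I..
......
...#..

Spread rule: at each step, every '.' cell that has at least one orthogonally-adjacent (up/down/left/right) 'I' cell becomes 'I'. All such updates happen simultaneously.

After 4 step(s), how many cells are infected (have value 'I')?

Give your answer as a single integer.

Step 0 (initial): 3 infected
Step 1: +7 new -> 10 infected
Step 2: +8 new -> 18 infected
Step 3: +8 new -> 26 infected
Step 4: +5 new -> 31 infected

Answer: 31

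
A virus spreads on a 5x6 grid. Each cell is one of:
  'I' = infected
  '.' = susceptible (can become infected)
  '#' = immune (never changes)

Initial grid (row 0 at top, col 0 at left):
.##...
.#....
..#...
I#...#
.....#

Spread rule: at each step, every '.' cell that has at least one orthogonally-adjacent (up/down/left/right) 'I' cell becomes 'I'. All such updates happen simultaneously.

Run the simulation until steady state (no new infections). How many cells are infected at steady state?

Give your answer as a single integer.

Answer: 23

Derivation:
Step 0 (initial): 1 infected
Step 1: +2 new -> 3 infected
Step 2: +3 new -> 6 infected
Step 3: +2 new -> 8 infected
Step 4: +2 new -> 10 infected
Step 5: +2 new -> 12 infected
Step 6: +2 new -> 14 infected
Step 7: +2 new -> 16 infected
Step 8: +4 new -> 20 infected
Step 9: +2 new -> 22 infected
Step 10: +1 new -> 23 infected
Step 11: +0 new -> 23 infected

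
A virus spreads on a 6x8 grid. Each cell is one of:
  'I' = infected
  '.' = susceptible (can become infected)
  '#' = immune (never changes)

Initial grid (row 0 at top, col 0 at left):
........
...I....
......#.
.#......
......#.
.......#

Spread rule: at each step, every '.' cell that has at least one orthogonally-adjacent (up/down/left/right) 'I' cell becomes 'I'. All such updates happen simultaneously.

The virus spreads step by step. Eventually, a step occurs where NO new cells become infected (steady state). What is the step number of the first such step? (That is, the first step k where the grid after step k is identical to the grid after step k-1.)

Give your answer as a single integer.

Step 0 (initial): 1 infected
Step 1: +4 new -> 5 infected
Step 2: +7 new -> 12 infected
Step 3: +9 new -> 21 infected
Step 4: +8 new -> 29 infected
Step 5: +8 new -> 37 infected
Step 6: +4 new -> 41 infected
Step 7: +3 new -> 44 infected
Step 8: +0 new -> 44 infected

Answer: 8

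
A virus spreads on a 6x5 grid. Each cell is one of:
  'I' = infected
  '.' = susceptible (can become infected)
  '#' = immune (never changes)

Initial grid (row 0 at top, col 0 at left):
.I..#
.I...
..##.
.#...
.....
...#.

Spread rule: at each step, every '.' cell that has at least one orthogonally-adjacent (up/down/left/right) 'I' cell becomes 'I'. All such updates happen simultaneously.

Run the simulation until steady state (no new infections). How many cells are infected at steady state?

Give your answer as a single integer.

Step 0 (initial): 2 infected
Step 1: +5 new -> 7 infected
Step 2: +3 new -> 10 infected
Step 3: +2 new -> 12 infected
Step 4: +2 new -> 14 infected
Step 5: +3 new -> 17 infected
Step 6: +4 new -> 21 infected
Step 7: +4 new -> 25 infected
Step 8: +0 new -> 25 infected

Answer: 25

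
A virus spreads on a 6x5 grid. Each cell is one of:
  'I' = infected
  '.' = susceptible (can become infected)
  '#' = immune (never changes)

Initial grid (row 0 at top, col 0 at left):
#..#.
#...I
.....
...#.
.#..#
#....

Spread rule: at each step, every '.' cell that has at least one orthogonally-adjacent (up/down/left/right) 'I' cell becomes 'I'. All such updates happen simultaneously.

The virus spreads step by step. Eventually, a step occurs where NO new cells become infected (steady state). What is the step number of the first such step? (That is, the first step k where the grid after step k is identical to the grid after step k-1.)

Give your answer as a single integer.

Answer: 9

Derivation:
Step 0 (initial): 1 infected
Step 1: +3 new -> 4 infected
Step 2: +3 new -> 7 infected
Step 3: +3 new -> 10 infected
Step 4: +3 new -> 13 infected
Step 5: +3 new -> 16 infected
Step 6: +3 new -> 19 infected
Step 7: +3 new -> 22 infected
Step 8: +1 new -> 23 infected
Step 9: +0 new -> 23 infected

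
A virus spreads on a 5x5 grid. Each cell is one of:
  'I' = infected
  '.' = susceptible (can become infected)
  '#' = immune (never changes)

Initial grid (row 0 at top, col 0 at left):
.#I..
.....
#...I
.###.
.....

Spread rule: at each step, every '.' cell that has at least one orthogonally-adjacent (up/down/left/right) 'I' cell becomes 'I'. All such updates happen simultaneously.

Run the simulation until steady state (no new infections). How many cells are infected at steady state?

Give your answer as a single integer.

Answer: 20

Derivation:
Step 0 (initial): 2 infected
Step 1: +5 new -> 7 infected
Step 2: +5 new -> 12 infected
Step 3: +3 new -> 15 infected
Step 4: +2 new -> 17 infected
Step 5: +1 new -> 18 infected
Step 6: +1 new -> 19 infected
Step 7: +1 new -> 20 infected
Step 8: +0 new -> 20 infected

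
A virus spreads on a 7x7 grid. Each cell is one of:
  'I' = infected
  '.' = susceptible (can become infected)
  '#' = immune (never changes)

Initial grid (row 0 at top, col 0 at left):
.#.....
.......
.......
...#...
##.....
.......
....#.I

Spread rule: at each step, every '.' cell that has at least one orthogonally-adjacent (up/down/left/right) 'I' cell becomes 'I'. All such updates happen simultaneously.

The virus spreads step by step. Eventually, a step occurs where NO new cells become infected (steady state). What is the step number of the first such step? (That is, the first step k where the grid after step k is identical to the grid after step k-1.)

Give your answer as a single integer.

Step 0 (initial): 1 infected
Step 1: +2 new -> 3 infected
Step 2: +2 new -> 5 infected
Step 3: +3 new -> 8 infected
Step 4: +4 new -> 12 infected
Step 5: +6 new -> 18 infected
Step 6: +6 new -> 24 infected
Step 7: +6 new -> 30 infected
Step 8: +5 new -> 35 infected
Step 9: +4 new -> 39 infected
Step 10: +3 new -> 42 infected
Step 11: +1 new -> 43 infected
Step 12: +1 new -> 44 infected
Step 13: +0 new -> 44 infected

Answer: 13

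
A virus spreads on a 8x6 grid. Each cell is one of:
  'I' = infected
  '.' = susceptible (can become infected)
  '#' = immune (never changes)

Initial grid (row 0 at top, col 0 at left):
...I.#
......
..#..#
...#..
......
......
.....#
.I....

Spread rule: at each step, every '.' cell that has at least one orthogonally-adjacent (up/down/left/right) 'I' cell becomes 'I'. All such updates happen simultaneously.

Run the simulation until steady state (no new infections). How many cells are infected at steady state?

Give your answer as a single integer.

Answer: 43

Derivation:
Step 0 (initial): 2 infected
Step 1: +6 new -> 8 infected
Step 2: +8 new -> 16 infected
Step 3: +9 new -> 25 infected
Step 4: +9 new -> 34 infected
Step 5: +7 new -> 41 infected
Step 6: +2 new -> 43 infected
Step 7: +0 new -> 43 infected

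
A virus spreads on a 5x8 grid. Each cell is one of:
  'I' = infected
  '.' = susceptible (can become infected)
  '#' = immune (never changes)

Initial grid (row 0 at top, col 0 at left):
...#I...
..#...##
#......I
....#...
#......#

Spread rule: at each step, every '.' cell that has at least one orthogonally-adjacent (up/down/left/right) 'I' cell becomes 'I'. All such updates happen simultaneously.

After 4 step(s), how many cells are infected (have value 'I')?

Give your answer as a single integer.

Step 0 (initial): 2 infected
Step 1: +4 new -> 6 infected
Step 2: +6 new -> 12 infected
Step 3: +4 new -> 16 infected
Step 4: +3 new -> 19 infected

Answer: 19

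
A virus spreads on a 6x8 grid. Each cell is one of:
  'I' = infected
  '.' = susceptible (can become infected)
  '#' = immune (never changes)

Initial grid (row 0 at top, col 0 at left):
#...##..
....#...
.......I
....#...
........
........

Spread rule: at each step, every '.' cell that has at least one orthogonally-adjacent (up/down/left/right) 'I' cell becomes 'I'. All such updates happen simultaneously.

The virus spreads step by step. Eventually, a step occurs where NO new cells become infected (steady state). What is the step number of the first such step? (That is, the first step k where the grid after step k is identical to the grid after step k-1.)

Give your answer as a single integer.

Answer: 11

Derivation:
Step 0 (initial): 1 infected
Step 1: +3 new -> 4 infected
Step 2: +5 new -> 9 infected
Step 3: +6 new -> 15 infected
Step 4: +3 new -> 18 infected
Step 5: +5 new -> 23 infected
Step 6: +6 new -> 29 infected
Step 7: +6 new -> 35 infected
Step 8: +5 new -> 40 infected
Step 9: +2 new -> 42 infected
Step 10: +1 new -> 43 infected
Step 11: +0 new -> 43 infected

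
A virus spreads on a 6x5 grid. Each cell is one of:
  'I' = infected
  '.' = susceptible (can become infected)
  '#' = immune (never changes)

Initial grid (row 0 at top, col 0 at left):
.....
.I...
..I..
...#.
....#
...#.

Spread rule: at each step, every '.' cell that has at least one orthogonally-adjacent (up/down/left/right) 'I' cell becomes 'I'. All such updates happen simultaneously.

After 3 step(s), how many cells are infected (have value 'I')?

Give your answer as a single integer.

Step 0 (initial): 2 infected
Step 1: +6 new -> 8 infected
Step 2: +7 new -> 15 infected
Step 3: +7 new -> 22 infected

Answer: 22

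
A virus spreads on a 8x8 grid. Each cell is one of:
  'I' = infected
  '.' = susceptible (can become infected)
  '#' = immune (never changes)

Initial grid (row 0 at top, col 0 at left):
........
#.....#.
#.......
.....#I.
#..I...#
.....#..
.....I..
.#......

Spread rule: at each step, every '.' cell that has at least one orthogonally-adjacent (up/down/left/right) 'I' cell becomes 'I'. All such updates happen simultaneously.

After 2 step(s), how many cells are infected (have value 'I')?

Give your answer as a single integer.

Step 0 (initial): 3 infected
Step 1: +10 new -> 13 infected
Step 2: +14 new -> 27 infected

Answer: 27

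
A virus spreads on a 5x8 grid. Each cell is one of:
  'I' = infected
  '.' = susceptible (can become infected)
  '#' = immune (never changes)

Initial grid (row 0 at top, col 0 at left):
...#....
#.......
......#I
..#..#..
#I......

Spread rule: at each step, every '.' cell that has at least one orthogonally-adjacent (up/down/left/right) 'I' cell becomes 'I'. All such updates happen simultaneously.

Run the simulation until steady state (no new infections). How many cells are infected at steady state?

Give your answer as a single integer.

Answer: 34

Derivation:
Step 0 (initial): 2 infected
Step 1: +4 new -> 6 infected
Step 2: +7 new -> 13 infected
Step 3: +8 new -> 21 infected
Step 4: +8 new -> 29 infected
Step 5: +5 new -> 34 infected
Step 6: +0 new -> 34 infected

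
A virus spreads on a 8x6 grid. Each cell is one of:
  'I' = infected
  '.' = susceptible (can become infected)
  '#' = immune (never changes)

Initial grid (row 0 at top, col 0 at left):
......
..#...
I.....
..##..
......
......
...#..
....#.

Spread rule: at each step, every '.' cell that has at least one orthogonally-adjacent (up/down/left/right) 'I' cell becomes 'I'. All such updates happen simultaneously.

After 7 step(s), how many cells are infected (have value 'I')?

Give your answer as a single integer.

Step 0 (initial): 1 infected
Step 1: +3 new -> 4 infected
Step 2: +5 new -> 9 infected
Step 3: +4 new -> 13 infected
Step 4: +6 new -> 19 infected
Step 5: +8 new -> 27 infected
Step 6: +7 new -> 34 infected
Step 7: +4 new -> 38 infected

Answer: 38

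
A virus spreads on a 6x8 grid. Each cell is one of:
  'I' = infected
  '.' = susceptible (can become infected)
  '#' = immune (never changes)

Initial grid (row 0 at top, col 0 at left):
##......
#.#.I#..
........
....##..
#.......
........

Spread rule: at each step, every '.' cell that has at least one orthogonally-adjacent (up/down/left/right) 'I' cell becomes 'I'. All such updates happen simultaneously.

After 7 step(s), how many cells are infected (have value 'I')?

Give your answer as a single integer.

Step 0 (initial): 1 infected
Step 1: +3 new -> 4 infected
Step 2: +4 new -> 8 infected
Step 3: +5 new -> 13 infected
Step 4: +7 new -> 20 infected
Step 5: +9 new -> 29 infected
Step 6: +7 new -> 36 infected
Step 7: +3 new -> 39 infected

Answer: 39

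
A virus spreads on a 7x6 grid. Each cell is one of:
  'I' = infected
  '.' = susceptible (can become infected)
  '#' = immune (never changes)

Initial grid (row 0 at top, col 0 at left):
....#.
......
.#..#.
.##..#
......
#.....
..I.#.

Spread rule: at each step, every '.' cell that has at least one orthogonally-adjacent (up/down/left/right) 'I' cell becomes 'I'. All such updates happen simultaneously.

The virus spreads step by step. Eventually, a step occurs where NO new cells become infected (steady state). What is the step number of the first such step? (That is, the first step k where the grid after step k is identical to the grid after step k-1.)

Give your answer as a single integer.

Step 0 (initial): 1 infected
Step 1: +3 new -> 4 infected
Step 2: +4 new -> 8 infected
Step 3: +3 new -> 11 infected
Step 4: +4 new -> 15 infected
Step 5: +5 new -> 20 infected
Step 6: +3 new -> 23 infected
Step 7: +4 new -> 27 infected
Step 8: +4 new -> 31 infected
Step 9: +3 new -> 34 infected
Step 10: +0 new -> 34 infected

Answer: 10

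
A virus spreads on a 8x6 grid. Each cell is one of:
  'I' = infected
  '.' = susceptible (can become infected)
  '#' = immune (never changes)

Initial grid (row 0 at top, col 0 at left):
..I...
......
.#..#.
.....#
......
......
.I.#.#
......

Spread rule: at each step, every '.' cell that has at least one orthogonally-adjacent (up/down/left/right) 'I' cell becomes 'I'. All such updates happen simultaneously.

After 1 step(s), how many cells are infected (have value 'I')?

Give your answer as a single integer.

Step 0 (initial): 2 infected
Step 1: +7 new -> 9 infected

Answer: 9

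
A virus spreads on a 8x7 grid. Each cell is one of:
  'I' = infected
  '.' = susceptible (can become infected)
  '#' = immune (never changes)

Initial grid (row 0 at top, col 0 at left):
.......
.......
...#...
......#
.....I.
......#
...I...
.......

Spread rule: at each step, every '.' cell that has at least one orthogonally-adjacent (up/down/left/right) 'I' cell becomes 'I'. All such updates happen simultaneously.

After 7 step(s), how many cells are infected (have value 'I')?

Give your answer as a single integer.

Step 0 (initial): 2 infected
Step 1: +8 new -> 10 infected
Step 2: +9 new -> 19 infected
Step 3: +10 new -> 29 infected
Step 4: +8 new -> 37 infected
Step 5: +6 new -> 43 infected
Step 6: +4 new -> 47 infected
Step 7: +3 new -> 50 infected

Answer: 50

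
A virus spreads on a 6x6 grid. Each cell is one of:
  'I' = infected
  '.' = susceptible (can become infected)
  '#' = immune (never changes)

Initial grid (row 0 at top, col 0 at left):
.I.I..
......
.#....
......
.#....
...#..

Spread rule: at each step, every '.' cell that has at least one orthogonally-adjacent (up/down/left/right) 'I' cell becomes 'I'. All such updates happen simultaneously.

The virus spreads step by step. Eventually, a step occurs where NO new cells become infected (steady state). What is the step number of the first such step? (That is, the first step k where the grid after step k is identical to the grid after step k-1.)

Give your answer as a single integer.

Answer: 8

Derivation:
Step 0 (initial): 2 infected
Step 1: +5 new -> 7 infected
Step 2: +5 new -> 12 infected
Step 3: +5 new -> 17 infected
Step 4: +5 new -> 22 infected
Step 5: +5 new -> 27 infected
Step 6: +4 new -> 31 infected
Step 7: +2 new -> 33 infected
Step 8: +0 new -> 33 infected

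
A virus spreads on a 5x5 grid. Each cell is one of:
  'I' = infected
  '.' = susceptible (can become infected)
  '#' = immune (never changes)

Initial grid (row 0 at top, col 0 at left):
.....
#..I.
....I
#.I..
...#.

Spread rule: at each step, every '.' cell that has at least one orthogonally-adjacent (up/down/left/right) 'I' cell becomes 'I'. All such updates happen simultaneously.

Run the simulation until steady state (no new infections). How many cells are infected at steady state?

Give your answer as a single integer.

Answer: 22

Derivation:
Step 0 (initial): 3 infected
Step 1: +9 new -> 12 infected
Step 2: +6 new -> 18 infected
Step 3: +3 new -> 21 infected
Step 4: +1 new -> 22 infected
Step 5: +0 new -> 22 infected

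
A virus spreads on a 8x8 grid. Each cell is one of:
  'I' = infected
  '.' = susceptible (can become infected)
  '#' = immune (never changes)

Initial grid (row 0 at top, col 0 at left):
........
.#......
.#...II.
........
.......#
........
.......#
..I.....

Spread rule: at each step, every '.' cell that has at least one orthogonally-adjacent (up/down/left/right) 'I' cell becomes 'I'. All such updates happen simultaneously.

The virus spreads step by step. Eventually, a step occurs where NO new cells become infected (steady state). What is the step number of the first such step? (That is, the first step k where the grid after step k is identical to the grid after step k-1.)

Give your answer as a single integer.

Answer: 9

Derivation:
Step 0 (initial): 3 infected
Step 1: +9 new -> 12 infected
Step 2: +14 new -> 26 infected
Step 3: +14 new -> 40 infected
Step 4: +11 new -> 51 infected
Step 5: +4 new -> 55 infected
Step 6: +2 new -> 57 infected
Step 7: +2 new -> 59 infected
Step 8: +1 new -> 60 infected
Step 9: +0 new -> 60 infected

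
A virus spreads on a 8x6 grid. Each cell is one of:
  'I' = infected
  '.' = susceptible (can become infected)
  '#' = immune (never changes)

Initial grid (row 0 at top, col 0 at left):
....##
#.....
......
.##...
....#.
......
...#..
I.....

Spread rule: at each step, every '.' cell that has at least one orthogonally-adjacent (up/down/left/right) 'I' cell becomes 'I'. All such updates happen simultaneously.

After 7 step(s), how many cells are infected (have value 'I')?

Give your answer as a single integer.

Answer: 27

Derivation:
Step 0 (initial): 1 infected
Step 1: +2 new -> 3 infected
Step 2: +3 new -> 6 infected
Step 3: +4 new -> 10 infected
Step 4: +4 new -> 14 infected
Step 5: +5 new -> 19 infected
Step 6: +4 new -> 23 infected
Step 7: +4 new -> 27 infected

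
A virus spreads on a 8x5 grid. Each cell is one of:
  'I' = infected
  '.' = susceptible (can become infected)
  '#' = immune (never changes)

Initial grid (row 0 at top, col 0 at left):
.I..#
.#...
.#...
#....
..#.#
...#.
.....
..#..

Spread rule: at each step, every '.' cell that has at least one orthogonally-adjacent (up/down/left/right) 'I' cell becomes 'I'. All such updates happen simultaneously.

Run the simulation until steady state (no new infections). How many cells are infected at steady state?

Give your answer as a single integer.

Answer: 32

Derivation:
Step 0 (initial): 1 infected
Step 1: +2 new -> 3 infected
Step 2: +3 new -> 6 infected
Step 3: +3 new -> 9 infected
Step 4: +3 new -> 12 infected
Step 5: +3 new -> 15 infected
Step 6: +3 new -> 18 infected
Step 7: +2 new -> 20 infected
Step 8: +3 new -> 23 infected
Step 9: +3 new -> 26 infected
Step 10: +2 new -> 28 infected
Step 11: +2 new -> 30 infected
Step 12: +2 new -> 32 infected
Step 13: +0 new -> 32 infected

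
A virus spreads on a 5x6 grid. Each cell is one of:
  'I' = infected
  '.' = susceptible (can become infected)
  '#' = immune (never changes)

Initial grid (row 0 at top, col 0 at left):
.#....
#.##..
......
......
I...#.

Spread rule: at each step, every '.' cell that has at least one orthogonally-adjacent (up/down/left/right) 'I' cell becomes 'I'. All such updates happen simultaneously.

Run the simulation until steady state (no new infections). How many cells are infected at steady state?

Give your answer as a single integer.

Answer: 24

Derivation:
Step 0 (initial): 1 infected
Step 1: +2 new -> 3 infected
Step 2: +3 new -> 6 infected
Step 3: +3 new -> 9 infected
Step 4: +3 new -> 12 infected
Step 5: +2 new -> 14 infected
Step 6: +2 new -> 16 infected
Step 7: +3 new -> 19 infected
Step 8: +2 new -> 21 infected
Step 9: +2 new -> 23 infected
Step 10: +1 new -> 24 infected
Step 11: +0 new -> 24 infected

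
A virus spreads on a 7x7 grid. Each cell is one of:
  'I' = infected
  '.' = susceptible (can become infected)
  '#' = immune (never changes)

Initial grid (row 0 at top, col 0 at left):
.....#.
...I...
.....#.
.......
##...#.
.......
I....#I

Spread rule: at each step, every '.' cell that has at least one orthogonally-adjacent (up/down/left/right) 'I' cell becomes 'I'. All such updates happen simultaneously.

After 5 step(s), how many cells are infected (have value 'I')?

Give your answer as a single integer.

Answer: 43

Derivation:
Step 0 (initial): 3 infected
Step 1: +7 new -> 10 infected
Step 2: +11 new -> 21 infected
Step 3: +11 new -> 32 infected
Step 4: +10 new -> 42 infected
Step 5: +1 new -> 43 infected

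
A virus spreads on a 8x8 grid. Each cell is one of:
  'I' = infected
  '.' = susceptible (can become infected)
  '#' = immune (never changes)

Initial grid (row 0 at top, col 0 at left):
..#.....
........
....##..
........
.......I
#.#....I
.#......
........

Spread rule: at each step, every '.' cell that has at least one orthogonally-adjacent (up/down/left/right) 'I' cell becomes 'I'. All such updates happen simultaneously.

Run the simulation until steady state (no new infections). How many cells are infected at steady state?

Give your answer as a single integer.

Step 0 (initial): 2 infected
Step 1: +4 new -> 6 infected
Step 2: +6 new -> 12 infected
Step 3: +7 new -> 19 infected
Step 4: +7 new -> 26 infected
Step 5: +6 new -> 32 infected
Step 6: +7 new -> 39 infected
Step 7: +7 new -> 46 infected
Step 8: +5 new -> 51 infected
Step 9: +3 new -> 54 infected
Step 10: +3 new -> 57 infected
Step 11: +1 new -> 58 infected
Step 12: +0 new -> 58 infected

Answer: 58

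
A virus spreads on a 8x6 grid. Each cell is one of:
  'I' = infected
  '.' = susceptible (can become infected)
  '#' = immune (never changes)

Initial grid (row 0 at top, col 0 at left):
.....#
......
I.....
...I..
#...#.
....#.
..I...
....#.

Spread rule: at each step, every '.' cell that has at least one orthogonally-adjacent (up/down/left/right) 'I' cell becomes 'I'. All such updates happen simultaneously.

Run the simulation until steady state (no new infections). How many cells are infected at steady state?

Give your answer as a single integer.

Step 0 (initial): 3 infected
Step 1: +11 new -> 14 infected
Step 2: +14 new -> 28 infected
Step 3: +10 new -> 38 infected
Step 4: +5 new -> 43 infected
Step 5: +0 new -> 43 infected

Answer: 43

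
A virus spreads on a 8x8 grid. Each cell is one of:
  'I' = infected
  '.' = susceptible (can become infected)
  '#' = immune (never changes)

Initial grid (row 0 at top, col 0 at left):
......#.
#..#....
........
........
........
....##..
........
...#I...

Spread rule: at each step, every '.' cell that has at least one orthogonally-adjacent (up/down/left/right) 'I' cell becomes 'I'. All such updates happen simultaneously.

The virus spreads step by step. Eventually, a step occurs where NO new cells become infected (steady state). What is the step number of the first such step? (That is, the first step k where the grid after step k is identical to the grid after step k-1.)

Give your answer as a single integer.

Answer: 12

Derivation:
Step 0 (initial): 1 infected
Step 1: +2 new -> 3 infected
Step 2: +3 new -> 6 infected
Step 3: +4 new -> 10 infected
Step 4: +6 new -> 16 infected
Step 5: +8 new -> 24 infected
Step 6: +9 new -> 33 infected
Step 7: +7 new -> 40 infected
Step 8: +7 new -> 47 infected
Step 9: +6 new -> 53 infected
Step 10: +4 new -> 57 infected
Step 11: +1 new -> 58 infected
Step 12: +0 new -> 58 infected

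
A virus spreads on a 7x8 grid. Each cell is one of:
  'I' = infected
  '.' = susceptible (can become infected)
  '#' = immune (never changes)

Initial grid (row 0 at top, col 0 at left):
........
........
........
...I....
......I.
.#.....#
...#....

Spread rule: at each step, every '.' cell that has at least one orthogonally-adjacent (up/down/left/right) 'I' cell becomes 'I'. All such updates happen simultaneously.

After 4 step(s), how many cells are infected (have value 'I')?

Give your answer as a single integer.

Answer: 45

Derivation:
Step 0 (initial): 2 infected
Step 1: +8 new -> 10 infected
Step 2: +12 new -> 22 infected
Step 3: +13 new -> 35 infected
Step 4: +10 new -> 45 infected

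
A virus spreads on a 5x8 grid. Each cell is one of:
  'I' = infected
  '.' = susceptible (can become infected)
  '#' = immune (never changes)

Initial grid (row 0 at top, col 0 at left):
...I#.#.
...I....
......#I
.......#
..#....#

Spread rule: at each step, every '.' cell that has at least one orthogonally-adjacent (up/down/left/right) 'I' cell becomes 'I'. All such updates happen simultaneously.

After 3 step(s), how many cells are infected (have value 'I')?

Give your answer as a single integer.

Step 0 (initial): 3 infected
Step 1: +5 new -> 8 infected
Step 2: +8 new -> 16 infected
Step 3: +8 new -> 24 infected

Answer: 24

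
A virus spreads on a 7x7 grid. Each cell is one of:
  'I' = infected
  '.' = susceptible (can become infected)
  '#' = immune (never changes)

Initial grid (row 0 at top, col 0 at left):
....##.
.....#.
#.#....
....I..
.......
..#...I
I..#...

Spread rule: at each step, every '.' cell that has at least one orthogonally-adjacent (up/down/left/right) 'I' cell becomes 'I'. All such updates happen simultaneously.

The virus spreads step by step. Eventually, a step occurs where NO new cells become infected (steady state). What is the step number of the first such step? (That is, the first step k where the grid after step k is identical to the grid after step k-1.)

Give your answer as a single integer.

Step 0 (initial): 3 infected
Step 1: +9 new -> 12 infected
Step 2: +12 new -> 24 infected
Step 3: +8 new -> 32 infected
Step 4: +4 new -> 36 infected
Step 5: +3 new -> 39 infected
Step 6: +2 new -> 41 infected
Step 7: +1 new -> 42 infected
Step 8: +0 new -> 42 infected

Answer: 8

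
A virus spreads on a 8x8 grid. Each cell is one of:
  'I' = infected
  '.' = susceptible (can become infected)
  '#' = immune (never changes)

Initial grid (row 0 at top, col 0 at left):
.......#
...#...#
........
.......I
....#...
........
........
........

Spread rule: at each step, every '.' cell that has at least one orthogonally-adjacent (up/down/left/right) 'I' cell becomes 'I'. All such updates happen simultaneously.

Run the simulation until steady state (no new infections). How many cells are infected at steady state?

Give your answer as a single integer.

Answer: 60

Derivation:
Step 0 (initial): 1 infected
Step 1: +3 new -> 4 infected
Step 2: +4 new -> 8 infected
Step 3: +6 new -> 14 infected
Step 4: +7 new -> 21 infected
Step 5: +8 new -> 29 infected
Step 6: +7 new -> 36 infected
Step 7: +8 new -> 44 infected
Step 8: +7 new -> 51 infected
Step 9: +5 new -> 56 infected
Step 10: +3 new -> 59 infected
Step 11: +1 new -> 60 infected
Step 12: +0 new -> 60 infected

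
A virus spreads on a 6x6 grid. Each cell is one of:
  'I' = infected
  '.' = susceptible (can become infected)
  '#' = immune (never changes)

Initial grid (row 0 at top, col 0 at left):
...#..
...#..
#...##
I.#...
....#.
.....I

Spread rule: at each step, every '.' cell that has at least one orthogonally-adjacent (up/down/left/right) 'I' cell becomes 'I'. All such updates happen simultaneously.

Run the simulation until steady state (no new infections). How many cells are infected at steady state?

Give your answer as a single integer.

Step 0 (initial): 2 infected
Step 1: +4 new -> 6 infected
Step 2: +5 new -> 11 infected
Step 3: +7 new -> 18 infected
Step 4: +5 new -> 23 infected
Step 5: +2 new -> 25 infected
Step 6: +0 new -> 25 infected

Answer: 25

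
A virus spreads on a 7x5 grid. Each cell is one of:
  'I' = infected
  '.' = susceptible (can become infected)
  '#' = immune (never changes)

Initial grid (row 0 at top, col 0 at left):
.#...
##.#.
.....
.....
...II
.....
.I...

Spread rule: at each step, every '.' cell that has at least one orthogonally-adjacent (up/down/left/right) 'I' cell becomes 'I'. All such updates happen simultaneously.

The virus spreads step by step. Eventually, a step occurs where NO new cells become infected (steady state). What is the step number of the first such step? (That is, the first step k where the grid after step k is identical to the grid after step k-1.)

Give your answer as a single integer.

Answer: 6

Derivation:
Step 0 (initial): 3 infected
Step 1: +8 new -> 11 infected
Step 2: +8 new -> 19 infected
Step 3: +4 new -> 23 infected
Step 4: +4 new -> 27 infected
Step 5: +3 new -> 30 infected
Step 6: +0 new -> 30 infected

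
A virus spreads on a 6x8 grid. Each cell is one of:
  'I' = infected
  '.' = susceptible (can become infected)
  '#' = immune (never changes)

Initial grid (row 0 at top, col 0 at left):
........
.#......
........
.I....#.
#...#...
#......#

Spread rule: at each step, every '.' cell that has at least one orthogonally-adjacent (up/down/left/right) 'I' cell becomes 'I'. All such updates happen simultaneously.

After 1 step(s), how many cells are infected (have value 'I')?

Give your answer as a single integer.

Answer: 5

Derivation:
Step 0 (initial): 1 infected
Step 1: +4 new -> 5 infected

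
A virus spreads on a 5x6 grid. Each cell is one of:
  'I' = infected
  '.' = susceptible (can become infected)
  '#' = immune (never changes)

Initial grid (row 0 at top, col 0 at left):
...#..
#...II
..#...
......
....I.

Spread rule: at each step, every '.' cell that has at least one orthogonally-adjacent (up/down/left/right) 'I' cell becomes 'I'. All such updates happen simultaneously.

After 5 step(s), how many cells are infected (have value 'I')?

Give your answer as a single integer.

Answer: 27

Derivation:
Step 0 (initial): 3 infected
Step 1: +8 new -> 11 infected
Step 2: +5 new -> 16 infected
Step 3: +4 new -> 20 infected
Step 4: +4 new -> 24 infected
Step 5: +3 new -> 27 infected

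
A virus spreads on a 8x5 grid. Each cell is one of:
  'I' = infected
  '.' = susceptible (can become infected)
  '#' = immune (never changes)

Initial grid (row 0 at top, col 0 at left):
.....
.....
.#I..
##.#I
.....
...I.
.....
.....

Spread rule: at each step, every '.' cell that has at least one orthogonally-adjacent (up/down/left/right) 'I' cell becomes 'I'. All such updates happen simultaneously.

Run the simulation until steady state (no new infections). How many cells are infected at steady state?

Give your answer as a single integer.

Answer: 36

Derivation:
Step 0 (initial): 3 infected
Step 1: +9 new -> 12 infected
Step 2: +9 new -> 21 infected
Step 3: +9 new -> 30 infected
Step 4: +5 new -> 35 infected
Step 5: +1 new -> 36 infected
Step 6: +0 new -> 36 infected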